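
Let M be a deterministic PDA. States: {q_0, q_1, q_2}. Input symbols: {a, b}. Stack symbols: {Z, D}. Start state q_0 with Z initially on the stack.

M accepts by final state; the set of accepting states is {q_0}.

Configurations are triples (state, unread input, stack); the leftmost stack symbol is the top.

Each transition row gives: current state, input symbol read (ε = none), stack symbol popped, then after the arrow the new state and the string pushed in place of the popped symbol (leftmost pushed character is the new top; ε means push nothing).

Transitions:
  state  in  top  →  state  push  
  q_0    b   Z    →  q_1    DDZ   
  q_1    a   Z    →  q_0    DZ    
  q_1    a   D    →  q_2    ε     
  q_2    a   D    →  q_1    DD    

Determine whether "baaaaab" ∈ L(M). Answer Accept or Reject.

Reject

(q_0, baaaaab, Z)
  read b, top Z: go to q_1, push DDZ → (q_1, aaaaab, DDZ)
  read a, top D: go to q_2, push ε → (q_2, aaaab, DZ)
  read a, top D: go to q_1, push DD → (q_1, aaab, DDZ)
  read a, top D: go to q_2, push ε → (q_2, aab, DZ)
  read a, top D: go to q_1, push DD → (q_1, ab, DDZ)
  read a, top D: go to q_2, push ε → (q_2, b, DZ)
No transition applies at (q_2, b, DZ); input not fully consumed.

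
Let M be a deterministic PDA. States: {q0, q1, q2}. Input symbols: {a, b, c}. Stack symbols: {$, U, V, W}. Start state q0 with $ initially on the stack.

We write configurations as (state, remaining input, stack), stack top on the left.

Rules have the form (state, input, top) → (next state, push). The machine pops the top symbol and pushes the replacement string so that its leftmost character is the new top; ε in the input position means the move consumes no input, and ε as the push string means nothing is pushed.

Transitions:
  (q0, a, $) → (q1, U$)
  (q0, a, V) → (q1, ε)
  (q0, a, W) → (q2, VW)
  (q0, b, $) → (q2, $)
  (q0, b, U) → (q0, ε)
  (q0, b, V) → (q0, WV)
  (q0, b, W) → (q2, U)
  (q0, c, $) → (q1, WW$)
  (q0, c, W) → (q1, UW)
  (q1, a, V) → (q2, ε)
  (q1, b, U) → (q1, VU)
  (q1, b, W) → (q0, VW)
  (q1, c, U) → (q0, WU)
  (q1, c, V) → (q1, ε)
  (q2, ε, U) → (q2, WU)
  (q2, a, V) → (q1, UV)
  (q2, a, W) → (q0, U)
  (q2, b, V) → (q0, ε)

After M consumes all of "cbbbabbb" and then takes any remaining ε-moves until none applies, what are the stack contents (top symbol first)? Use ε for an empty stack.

(q0, cbbbabbb, $)
  read c, top $: go to q1, push WW$ → (q1, bbbabbb, WW$)
  read b, top W: go to q0, push VW → (q0, bbabbb, VWW$)
  read b, top V: go to q0, push WV → (q0, babbb, WVWW$)
  read b, top W: go to q2, push U → (q2, abbb, UVWW$)
  ε-move, top U: go to q2, push WU → (q2, abbb, WUVWW$)
  read a, top W: go to q0, push U → (q0, bbb, UUVWW$)
  read b, top U: go to q0, push ε → (q0, bb, UVWW$)
  read b, top U: go to q0, push ε → (q0, b, VWW$)
  read b, top V: go to q0, push WV → (q0, ε, WVWW$)
All input consumed in state q0 with stack WVWW$.

WVWW$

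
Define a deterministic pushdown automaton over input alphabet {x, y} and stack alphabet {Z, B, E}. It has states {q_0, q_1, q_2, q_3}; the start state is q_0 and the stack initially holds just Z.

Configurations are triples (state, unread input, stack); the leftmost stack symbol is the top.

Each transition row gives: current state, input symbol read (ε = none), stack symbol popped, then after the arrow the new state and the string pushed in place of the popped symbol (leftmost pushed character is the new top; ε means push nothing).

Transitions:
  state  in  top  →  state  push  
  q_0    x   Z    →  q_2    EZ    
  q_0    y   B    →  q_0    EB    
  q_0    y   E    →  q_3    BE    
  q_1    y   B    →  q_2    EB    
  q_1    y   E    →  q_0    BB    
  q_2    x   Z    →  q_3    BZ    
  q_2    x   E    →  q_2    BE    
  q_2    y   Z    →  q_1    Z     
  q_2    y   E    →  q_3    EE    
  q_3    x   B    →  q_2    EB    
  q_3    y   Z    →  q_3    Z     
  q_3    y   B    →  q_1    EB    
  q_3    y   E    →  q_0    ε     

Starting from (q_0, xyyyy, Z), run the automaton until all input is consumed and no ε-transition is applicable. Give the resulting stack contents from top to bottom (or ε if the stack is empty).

(q_0, xyyyy, Z) ⊢ (q_2, yyyy, EZ) ⊢ (q_3, yyy, EEZ) ⊢ (q_0, yy, EZ) ⊢ (q_3, y, BEZ) ⊢ (q_1, ε, EBEZ)
All input consumed in state q_1 with stack EBEZ.

EBEZ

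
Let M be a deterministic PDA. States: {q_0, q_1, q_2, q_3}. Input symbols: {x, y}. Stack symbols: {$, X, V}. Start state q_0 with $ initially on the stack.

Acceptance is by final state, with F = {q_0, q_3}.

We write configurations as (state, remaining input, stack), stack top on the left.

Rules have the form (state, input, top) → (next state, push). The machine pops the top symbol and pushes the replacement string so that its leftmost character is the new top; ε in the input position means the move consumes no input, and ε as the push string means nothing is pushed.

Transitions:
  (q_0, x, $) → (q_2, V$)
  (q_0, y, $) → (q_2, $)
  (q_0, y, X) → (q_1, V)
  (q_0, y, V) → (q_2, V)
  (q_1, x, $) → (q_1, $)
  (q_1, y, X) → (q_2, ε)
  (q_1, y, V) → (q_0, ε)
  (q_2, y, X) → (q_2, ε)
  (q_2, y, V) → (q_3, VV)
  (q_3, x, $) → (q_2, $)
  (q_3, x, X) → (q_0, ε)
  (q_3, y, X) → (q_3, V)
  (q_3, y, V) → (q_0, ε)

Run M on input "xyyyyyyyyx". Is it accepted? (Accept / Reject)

Reject

(q_0, xyyyyyyyyx, $)
  read x, top $: go to q_2, push V$ → (q_2, yyyyyyyyx, V$)
  read y, top V: go to q_3, push VV → (q_3, yyyyyyyx, VV$)
  read y, top V: go to q_0, push ε → (q_0, yyyyyyx, V$)
  read y, top V: go to q_2, push V → (q_2, yyyyyx, V$)
  read y, top V: go to q_3, push VV → (q_3, yyyyx, VV$)
  read y, top V: go to q_0, push ε → (q_0, yyyx, V$)
  read y, top V: go to q_2, push V → (q_2, yyx, V$)
  read y, top V: go to q_3, push VV → (q_3, yx, VV$)
  read y, top V: go to q_0, push ε → (q_0, x, V$)
No transition applies at (q_0, x, V$); input not fully consumed.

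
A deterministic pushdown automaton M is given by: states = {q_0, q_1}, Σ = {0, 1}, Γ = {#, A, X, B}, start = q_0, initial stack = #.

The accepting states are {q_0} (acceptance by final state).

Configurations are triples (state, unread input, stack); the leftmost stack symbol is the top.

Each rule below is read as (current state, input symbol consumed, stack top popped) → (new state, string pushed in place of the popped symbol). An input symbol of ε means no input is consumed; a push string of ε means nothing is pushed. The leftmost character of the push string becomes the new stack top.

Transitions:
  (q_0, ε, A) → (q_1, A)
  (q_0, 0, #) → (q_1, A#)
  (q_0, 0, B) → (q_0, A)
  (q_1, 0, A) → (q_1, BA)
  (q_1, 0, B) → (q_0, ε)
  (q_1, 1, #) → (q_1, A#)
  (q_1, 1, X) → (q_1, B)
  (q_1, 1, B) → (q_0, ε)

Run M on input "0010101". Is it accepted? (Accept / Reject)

Accept

(q_0, 0010101, #) ⊢ (q_1, 010101, A#) ⊢ (q_1, 10101, BA#) ⊢ (q_0, 0101, A#) ⊢ (q_1, 0101, A#) ⊢ (q_1, 101, BA#) ⊢ (q_0, 01, A#) ⊢ (q_1, 01, A#) ⊢ (q_1, 1, BA#) ⊢ (q_0, ε, A#)
All input consumed; state q_0 ∈ F.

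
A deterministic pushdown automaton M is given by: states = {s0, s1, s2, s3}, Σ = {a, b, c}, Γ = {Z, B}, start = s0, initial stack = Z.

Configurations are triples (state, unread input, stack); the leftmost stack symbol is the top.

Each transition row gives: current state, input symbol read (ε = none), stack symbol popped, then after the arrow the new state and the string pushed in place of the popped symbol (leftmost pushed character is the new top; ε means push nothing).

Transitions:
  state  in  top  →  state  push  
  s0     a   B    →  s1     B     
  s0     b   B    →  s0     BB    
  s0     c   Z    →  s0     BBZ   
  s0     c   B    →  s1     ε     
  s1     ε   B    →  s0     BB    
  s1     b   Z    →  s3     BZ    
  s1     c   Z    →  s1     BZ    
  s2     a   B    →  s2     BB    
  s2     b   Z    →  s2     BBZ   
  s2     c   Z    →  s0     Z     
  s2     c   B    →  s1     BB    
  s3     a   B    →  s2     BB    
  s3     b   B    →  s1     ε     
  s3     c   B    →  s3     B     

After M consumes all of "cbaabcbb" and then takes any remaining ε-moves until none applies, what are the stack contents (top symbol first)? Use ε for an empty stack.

BBBBBBBBZ

(s0, cbaabcbb, Z) ⊢ (s0, baabcbb, BBZ) ⊢ (s0, aabcbb, BBBZ) ⊢ (s1, abcbb, BBBZ) ⊢ (s0, abcbb, BBBBZ) ⊢ (s1, bcbb, BBBBZ) ⊢ (s0, bcbb, BBBBBZ) ⊢ (s0, cbb, BBBBBBZ) ⊢ (s1, bb, BBBBBZ) ⊢ (s0, bb, BBBBBBZ) ⊢ (s0, b, BBBBBBBZ) ⊢ (s0, ε, BBBBBBBBZ)
All input consumed in state s0 with stack BBBBBBBBZ.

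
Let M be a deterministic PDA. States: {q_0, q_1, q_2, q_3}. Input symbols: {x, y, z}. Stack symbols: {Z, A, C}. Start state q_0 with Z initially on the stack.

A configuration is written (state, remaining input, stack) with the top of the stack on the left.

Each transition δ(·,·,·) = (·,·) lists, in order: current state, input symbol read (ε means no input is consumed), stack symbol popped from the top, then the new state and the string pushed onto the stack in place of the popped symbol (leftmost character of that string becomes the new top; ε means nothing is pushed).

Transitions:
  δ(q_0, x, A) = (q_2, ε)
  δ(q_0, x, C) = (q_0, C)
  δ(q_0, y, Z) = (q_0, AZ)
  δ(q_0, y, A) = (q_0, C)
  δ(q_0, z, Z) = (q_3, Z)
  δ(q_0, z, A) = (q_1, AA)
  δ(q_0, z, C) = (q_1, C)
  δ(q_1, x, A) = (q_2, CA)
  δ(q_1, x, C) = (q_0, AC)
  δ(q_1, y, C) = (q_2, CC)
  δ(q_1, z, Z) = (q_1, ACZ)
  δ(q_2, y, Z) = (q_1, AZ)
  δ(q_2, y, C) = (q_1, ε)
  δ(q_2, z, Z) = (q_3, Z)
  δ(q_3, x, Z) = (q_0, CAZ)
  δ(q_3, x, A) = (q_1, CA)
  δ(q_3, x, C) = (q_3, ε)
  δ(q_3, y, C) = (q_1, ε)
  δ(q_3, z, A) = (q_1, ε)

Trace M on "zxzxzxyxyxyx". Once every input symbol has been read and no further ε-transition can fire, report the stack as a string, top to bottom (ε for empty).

(q_0, zxzxzxyxyxyx, Z) ⊢ (q_3, xzxzxyxyxyx, Z) ⊢ (q_0, zxzxyxyxyx, CAZ) ⊢ (q_1, xzxyxyxyx, CAZ) ⊢ (q_0, zxyxyxyx, ACAZ) ⊢ (q_1, xyxyxyx, AACAZ) ⊢ (q_2, yxyxyx, CAACAZ) ⊢ (q_1, xyxyx, AACAZ) ⊢ (q_2, yxyx, CAACAZ) ⊢ (q_1, xyx, AACAZ) ⊢ (q_2, yx, CAACAZ) ⊢ (q_1, x, AACAZ) ⊢ (q_2, ε, CAACAZ)
All input consumed in state q_2 with stack CAACAZ.

CAACAZ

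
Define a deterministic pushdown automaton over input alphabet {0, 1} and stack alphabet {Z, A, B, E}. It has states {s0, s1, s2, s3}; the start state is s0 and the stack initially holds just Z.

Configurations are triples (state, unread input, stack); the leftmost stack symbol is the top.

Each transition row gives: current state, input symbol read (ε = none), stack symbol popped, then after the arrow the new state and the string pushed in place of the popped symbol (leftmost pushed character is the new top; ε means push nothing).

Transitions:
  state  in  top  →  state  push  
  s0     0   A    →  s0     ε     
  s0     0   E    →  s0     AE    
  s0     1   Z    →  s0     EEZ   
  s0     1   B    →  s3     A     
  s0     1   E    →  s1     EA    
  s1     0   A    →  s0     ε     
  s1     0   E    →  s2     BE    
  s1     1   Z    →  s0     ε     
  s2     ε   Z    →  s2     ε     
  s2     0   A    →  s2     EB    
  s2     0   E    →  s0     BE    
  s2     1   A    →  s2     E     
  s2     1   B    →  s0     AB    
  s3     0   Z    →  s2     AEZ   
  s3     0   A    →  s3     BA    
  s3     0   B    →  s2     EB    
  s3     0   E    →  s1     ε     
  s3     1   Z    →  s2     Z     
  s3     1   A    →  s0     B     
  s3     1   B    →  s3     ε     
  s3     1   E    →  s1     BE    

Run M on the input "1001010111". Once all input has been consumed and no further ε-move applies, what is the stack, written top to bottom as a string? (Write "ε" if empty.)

AEAEZ

(s0, 1001010111, Z)
  read 1, top Z: go to s0, push EEZ → (s0, 001010111, EEZ)
  read 0, top E: go to s0, push AE → (s0, 01010111, AEEZ)
  read 0, top A: go to s0, push ε → (s0, 1010111, EEZ)
  read 1, top E: go to s1, push EA → (s1, 010111, EAEZ)
  read 0, top E: go to s2, push BE → (s2, 10111, BEAEZ)
  read 1, top B: go to s0, push AB → (s0, 0111, ABEAEZ)
  read 0, top A: go to s0, push ε → (s0, 111, BEAEZ)
  read 1, top B: go to s3, push A → (s3, 11, AEAEZ)
  read 1, top A: go to s0, push B → (s0, 1, BEAEZ)
  read 1, top B: go to s3, push A → (s3, ε, AEAEZ)
All input consumed in state s3 with stack AEAEZ.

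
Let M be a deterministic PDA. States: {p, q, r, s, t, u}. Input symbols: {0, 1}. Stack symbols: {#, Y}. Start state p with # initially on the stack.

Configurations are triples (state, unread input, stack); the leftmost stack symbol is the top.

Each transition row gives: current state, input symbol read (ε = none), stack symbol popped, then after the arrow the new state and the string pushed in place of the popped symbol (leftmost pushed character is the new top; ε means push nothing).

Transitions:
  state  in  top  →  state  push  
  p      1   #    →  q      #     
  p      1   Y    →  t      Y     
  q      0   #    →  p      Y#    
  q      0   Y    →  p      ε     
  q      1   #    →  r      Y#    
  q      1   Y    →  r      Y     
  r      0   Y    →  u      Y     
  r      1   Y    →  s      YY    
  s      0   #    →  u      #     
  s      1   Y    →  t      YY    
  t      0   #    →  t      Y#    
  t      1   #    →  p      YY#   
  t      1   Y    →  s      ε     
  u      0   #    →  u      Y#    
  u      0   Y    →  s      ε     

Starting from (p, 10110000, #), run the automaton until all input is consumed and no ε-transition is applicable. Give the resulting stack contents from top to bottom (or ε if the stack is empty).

#

(p, 10110000, #) ⊢ (q, 0110000, #) ⊢ (p, 110000, Y#) ⊢ (t, 10000, Y#) ⊢ (s, 0000, #) ⊢ (u, 000, #) ⊢ (u, 00, Y#) ⊢ (s, 0, #) ⊢ (u, ε, #)
All input consumed in state u with stack #.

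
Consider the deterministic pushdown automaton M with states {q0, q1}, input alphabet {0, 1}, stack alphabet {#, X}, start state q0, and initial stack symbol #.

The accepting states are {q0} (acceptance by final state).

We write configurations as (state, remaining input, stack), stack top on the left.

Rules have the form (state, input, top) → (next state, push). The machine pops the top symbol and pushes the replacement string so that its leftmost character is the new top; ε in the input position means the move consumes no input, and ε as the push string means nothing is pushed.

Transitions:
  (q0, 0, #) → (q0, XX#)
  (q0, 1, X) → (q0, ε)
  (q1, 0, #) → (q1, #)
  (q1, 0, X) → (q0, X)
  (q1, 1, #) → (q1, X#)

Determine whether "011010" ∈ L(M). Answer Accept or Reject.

Reject

(q0, 011010, #) ⊢ (q0, 11010, XX#) ⊢ (q0, 1010, X#) ⊢ (q0, 010, #) ⊢ (q0, 10, XX#) ⊢ (q0, 0, X#)
No transition applies at (q0, 0, X#); input not fully consumed.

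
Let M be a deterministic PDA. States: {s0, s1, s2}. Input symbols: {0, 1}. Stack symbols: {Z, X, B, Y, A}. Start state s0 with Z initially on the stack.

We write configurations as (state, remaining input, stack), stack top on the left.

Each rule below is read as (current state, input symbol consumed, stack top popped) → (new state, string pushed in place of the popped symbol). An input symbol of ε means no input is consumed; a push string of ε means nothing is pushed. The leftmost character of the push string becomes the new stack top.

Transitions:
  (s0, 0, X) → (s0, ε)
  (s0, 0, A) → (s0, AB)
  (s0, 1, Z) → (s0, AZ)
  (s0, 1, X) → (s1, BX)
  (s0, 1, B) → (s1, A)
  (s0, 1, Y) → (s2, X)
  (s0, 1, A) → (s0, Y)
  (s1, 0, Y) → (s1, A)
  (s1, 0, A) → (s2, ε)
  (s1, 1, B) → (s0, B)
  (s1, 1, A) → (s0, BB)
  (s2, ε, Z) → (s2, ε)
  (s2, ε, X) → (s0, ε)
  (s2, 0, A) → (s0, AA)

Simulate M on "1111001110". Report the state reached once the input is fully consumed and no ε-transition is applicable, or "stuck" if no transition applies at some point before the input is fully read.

s2

(s0, 1111001110, Z) ⊢ (s0, 111001110, AZ) ⊢ (s0, 11001110, YZ) ⊢ (s2, 1001110, XZ) ⊢ (s0, 1001110, Z) ⊢ (s0, 001110, AZ) ⊢ (s0, 01110, ABZ) ⊢ (s0, 1110, ABBZ) ⊢ (s0, 110, YBBZ) ⊢ (s2, 10, XBBZ) ⊢ (s0, 10, BBZ) ⊢ (s1, 0, ABZ) ⊢ (s2, ε, BZ)
All input consumed; M is in state s2.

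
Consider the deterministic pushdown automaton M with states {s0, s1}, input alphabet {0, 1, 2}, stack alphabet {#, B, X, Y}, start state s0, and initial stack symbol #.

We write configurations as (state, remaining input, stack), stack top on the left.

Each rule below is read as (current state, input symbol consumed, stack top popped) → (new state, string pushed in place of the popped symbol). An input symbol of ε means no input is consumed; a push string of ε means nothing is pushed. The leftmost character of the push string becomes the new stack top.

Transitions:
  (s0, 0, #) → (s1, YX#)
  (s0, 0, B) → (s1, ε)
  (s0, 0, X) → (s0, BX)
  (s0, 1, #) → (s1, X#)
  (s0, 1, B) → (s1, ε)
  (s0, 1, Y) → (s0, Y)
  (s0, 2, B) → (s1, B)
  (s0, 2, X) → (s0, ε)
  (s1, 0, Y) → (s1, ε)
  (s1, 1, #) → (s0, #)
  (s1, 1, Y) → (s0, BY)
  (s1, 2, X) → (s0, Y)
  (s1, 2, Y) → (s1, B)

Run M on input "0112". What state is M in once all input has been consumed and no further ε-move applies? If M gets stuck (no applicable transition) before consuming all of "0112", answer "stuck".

s1

(s0, 0112, #) ⊢ (s1, 112, YX#) ⊢ (s0, 12, BYX#) ⊢ (s1, 2, YX#) ⊢ (s1, ε, BX#)
All input consumed; M is in state s1.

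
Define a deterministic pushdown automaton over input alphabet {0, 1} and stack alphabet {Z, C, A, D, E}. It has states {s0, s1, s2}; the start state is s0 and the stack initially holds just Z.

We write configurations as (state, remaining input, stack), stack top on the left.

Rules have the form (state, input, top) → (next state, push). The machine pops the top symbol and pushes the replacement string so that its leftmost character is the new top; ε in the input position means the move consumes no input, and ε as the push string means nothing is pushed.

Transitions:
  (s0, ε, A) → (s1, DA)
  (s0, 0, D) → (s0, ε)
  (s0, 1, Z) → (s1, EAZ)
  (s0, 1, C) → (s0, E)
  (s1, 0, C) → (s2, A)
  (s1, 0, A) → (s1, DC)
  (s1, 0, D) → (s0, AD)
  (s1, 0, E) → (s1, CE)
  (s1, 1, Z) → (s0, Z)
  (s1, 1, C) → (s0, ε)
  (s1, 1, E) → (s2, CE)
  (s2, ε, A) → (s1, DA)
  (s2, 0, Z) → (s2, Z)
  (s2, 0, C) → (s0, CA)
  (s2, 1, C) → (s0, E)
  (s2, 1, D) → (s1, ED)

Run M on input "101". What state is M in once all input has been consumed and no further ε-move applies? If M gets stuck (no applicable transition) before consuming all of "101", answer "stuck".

(s0, 101, Z)
  read 1, top Z: go to s1, push EAZ → (s1, 01, EAZ)
  read 0, top E: go to s1, push CE → (s1, 1, CEAZ)
  read 1, top C: go to s0, push ε → (s0, ε, EAZ)
All input consumed; M is in state s0.

s0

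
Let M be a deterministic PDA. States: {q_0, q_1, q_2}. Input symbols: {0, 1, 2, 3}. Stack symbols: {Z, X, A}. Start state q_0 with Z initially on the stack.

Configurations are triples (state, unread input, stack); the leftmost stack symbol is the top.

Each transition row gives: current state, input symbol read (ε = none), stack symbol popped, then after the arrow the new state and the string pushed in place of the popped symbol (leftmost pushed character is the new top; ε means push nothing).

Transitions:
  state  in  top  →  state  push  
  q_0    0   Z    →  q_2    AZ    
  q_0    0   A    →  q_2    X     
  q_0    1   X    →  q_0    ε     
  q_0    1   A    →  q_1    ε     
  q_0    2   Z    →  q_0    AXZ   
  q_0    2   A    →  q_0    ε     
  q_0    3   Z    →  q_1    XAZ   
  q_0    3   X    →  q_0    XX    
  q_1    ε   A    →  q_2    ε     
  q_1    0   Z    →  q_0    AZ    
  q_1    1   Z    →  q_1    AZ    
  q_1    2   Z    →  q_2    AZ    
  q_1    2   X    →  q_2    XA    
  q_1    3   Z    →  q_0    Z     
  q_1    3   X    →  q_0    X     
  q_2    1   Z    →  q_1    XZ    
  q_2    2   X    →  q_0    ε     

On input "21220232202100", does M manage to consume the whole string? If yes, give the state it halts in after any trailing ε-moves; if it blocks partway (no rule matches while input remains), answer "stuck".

q_2

(q_0, 21220232202100, Z) ⊢ (q_0, 1220232202100, AXZ) ⊢ (q_1, 220232202100, XZ) ⊢ (q_2, 20232202100, XAZ) ⊢ (q_0, 0232202100, AZ) ⊢ (q_2, 232202100, XZ) ⊢ (q_0, 32202100, Z) ⊢ (q_1, 2202100, XAZ) ⊢ (q_2, 202100, XAAZ) ⊢ (q_0, 02100, AAZ) ⊢ (q_2, 2100, XAZ) ⊢ (q_0, 100, AZ) ⊢ (q_1, 00, Z) ⊢ (q_0, 0, AZ) ⊢ (q_2, ε, XZ)
All input consumed; M is in state q_2.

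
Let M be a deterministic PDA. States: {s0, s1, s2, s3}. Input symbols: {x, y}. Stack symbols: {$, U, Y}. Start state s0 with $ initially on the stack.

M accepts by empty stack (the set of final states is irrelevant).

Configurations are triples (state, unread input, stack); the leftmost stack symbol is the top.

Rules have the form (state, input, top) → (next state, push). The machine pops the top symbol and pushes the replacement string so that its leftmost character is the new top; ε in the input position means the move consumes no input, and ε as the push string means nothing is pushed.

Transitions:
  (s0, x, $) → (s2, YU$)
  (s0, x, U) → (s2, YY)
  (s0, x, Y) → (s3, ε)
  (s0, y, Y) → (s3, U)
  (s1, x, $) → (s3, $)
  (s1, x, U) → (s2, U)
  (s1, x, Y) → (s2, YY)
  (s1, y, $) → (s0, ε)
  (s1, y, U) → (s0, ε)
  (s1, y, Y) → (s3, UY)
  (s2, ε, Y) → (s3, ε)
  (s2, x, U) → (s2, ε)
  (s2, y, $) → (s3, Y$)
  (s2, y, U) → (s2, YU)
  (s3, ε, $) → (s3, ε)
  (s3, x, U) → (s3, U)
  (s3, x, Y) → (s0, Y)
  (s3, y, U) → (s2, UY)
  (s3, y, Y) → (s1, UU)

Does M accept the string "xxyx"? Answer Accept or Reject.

Accept

(s0, xxyx, $) ⊢ (s2, xyx, YU$) ⊢ (s3, xyx, U$) ⊢ (s3, yx, U$) ⊢ (s2, x, UY$) ⊢ (s2, ε, Y$) ⊢ (s3, ε, $) ⊢ (s3, ε, ε)
All input consumed and the stack is empty.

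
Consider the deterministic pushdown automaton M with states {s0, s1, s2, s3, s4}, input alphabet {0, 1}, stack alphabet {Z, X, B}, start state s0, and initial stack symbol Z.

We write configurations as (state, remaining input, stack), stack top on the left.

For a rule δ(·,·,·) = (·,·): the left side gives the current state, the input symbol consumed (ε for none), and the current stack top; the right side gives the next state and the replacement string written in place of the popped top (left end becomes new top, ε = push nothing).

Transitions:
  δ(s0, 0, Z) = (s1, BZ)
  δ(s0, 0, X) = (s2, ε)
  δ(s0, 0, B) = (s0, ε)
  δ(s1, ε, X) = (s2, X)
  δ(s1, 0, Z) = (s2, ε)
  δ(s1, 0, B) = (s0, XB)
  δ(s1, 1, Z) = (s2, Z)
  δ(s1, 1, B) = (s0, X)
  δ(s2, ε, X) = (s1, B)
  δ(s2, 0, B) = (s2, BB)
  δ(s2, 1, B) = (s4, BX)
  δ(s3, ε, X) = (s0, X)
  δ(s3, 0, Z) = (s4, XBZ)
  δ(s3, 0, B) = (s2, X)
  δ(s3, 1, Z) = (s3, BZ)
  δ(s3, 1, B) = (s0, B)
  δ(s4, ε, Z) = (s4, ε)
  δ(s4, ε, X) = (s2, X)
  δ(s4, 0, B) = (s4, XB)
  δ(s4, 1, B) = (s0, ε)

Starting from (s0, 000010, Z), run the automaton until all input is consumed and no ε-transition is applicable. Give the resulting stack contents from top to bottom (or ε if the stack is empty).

(s0, 000010, Z)
  read 0, top Z: go to s1, push BZ → (s1, 00010, BZ)
  read 0, top B: go to s0, push XB → (s0, 0010, XBZ)
  read 0, top X: go to s2, push ε → (s2, 010, BZ)
  read 0, top B: go to s2, push BB → (s2, 10, BBZ)
  read 1, top B: go to s4, push BX → (s4, 0, BXBZ)
  read 0, top B: go to s4, push XB → (s4, ε, XBXBZ)
  ε-move, top X: go to s2, push X → (s2, ε, XBXBZ)
  ε-move, top X: go to s1, push B → (s1, ε, BBXBZ)
All input consumed in state s1 with stack BBXBZ.

BBXBZ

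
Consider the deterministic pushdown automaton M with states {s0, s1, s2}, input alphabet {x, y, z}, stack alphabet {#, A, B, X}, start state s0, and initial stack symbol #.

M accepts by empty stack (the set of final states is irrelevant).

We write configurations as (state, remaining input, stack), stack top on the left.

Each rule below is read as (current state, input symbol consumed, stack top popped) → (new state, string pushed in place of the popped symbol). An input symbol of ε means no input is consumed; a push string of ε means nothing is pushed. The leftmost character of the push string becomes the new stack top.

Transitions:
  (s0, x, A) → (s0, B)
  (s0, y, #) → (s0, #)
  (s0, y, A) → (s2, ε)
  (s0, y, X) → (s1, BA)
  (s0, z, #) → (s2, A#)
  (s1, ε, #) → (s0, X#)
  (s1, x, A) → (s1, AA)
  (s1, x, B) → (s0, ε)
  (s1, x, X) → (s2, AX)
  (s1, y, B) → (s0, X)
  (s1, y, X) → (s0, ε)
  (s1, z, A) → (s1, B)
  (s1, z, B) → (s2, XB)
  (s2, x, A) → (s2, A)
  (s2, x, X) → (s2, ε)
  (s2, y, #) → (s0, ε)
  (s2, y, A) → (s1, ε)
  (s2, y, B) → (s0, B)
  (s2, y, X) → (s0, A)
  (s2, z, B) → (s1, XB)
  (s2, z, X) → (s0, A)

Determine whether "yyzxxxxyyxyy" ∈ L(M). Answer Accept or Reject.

Accept

(s0, yyzxxxxyyxyy, #)
  read y, top #: go to s0, push # → (s0, yzxxxxyyxyy, #)
  read y, top #: go to s0, push # → (s0, zxxxxyyxyy, #)
  read z, top #: go to s2, push A# → (s2, xxxxyyxyy, A#)
  read x, top A: go to s2, push A → (s2, xxxyyxyy, A#)
  read x, top A: go to s2, push A → (s2, xxyyxyy, A#)
  read x, top A: go to s2, push A → (s2, xyyxyy, A#)
  read x, top A: go to s2, push A → (s2, yyxyy, A#)
  read y, top A: go to s1, push ε → (s1, yxyy, #)
  ε-move, top #: go to s0, push X# → (s0, yxyy, X#)
  read y, top X: go to s1, push BA → (s1, xyy, BA#)
  read x, top B: go to s0, push ε → (s0, yy, A#)
  read y, top A: go to s2, push ε → (s2, y, #)
  read y, top #: go to s0, push ε → (s0, ε, ε)
All input consumed and the stack is empty.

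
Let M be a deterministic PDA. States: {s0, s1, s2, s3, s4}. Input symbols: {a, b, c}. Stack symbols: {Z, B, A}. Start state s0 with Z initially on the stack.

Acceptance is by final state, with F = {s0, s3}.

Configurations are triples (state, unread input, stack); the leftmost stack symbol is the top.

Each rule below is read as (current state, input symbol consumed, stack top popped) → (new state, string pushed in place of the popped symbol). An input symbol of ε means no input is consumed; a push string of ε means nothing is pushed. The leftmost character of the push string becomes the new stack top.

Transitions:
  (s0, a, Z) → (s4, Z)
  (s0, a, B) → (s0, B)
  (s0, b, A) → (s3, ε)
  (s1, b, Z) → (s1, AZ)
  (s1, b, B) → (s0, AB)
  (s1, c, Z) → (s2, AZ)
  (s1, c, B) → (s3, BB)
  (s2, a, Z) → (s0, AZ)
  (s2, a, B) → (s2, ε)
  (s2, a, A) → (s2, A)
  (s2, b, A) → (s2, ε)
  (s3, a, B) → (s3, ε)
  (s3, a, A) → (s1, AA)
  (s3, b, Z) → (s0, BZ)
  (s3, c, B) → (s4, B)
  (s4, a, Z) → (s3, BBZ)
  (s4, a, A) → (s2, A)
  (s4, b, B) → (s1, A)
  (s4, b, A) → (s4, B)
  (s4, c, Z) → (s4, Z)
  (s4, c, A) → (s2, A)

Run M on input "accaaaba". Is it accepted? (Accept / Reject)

(s0, accaaaba, Z)
  read a, top Z: go to s4, push Z → (s4, ccaaaba, Z)
  read c, top Z: go to s4, push Z → (s4, caaaba, Z)
  read c, top Z: go to s4, push Z → (s4, aaaba, Z)
  read a, top Z: go to s3, push BBZ → (s3, aaba, BBZ)
  read a, top B: go to s3, push ε → (s3, aba, BZ)
  read a, top B: go to s3, push ε → (s3, ba, Z)
  read b, top Z: go to s0, push BZ → (s0, a, BZ)
  read a, top B: go to s0, push B → (s0, ε, BZ)
All input consumed; state s0 ∈ F.

Accept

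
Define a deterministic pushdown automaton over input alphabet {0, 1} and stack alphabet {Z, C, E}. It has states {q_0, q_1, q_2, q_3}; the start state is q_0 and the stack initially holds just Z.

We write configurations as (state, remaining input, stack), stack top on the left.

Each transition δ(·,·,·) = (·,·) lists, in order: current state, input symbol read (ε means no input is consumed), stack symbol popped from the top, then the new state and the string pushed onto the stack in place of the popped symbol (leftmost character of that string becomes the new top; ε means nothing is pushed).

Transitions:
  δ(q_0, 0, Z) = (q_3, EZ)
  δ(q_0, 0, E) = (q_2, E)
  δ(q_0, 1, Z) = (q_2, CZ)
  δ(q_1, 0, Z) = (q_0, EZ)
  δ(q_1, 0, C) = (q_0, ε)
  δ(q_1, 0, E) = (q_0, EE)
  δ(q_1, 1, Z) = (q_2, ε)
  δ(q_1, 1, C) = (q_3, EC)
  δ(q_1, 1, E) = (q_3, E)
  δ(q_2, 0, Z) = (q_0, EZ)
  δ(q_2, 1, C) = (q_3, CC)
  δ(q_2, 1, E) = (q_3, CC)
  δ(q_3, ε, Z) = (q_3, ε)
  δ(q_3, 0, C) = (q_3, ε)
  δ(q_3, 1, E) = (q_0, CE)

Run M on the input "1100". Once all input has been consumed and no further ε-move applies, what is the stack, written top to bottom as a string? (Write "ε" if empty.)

ε

(q_0, 1100, Z)
  read 1, top Z: go to q_2, push CZ → (q_2, 100, CZ)
  read 1, top C: go to q_3, push CC → (q_3, 00, CCZ)
  read 0, top C: go to q_3, push ε → (q_3, 0, CZ)
  read 0, top C: go to q_3, push ε → (q_3, ε, Z)
  ε-move, top Z: go to q_3, push ε → (q_3, ε, ε)
All input consumed in state q_3 with stack ε.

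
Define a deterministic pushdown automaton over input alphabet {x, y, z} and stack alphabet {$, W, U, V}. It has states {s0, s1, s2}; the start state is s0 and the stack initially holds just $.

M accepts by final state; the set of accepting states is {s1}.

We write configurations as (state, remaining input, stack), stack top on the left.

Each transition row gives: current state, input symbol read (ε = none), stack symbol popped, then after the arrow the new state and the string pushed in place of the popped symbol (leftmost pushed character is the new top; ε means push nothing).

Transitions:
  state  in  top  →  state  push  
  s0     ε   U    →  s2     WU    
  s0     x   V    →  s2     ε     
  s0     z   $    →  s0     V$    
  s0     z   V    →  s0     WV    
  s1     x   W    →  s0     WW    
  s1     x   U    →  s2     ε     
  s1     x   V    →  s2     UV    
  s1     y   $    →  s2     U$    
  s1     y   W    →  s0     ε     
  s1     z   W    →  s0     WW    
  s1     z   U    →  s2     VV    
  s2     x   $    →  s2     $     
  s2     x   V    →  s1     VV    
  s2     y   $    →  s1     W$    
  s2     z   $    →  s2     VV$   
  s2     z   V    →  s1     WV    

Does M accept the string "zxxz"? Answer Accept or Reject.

Reject

(s0, zxxz, $)
  read z, top $: go to s0, push V$ → (s0, xxz, V$)
  read x, top V: go to s2, push ε → (s2, xz, $)
  read x, top $: go to s2, push $ → (s2, z, $)
  read z, top $: go to s2, push VV$ → (s2, ε, VV$)
All input consumed; state s2 ∉ F and no further ε-move applies.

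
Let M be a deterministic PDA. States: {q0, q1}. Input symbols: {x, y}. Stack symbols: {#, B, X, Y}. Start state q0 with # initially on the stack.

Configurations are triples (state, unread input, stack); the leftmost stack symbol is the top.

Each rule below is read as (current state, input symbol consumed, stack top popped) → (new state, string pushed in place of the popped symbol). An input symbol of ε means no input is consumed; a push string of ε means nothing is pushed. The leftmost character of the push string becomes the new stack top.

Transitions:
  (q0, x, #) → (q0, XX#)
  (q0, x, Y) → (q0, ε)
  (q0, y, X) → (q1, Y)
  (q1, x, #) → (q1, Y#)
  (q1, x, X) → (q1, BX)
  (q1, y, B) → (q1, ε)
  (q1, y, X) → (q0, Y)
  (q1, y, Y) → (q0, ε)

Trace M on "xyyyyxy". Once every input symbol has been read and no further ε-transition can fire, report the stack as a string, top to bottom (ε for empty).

YX#

(q0, xyyyyxy, #)
  read x, top #: go to q0, push XX# → (q0, yyyyxy, XX#)
  read y, top X: go to q1, push Y → (q1, yyyxy, YX#)
  read y, top Y: go to q0, push ε → (q0, yyxy, X#)
  read y, top X: go to q1, push Y → (q1, yxy, Y#)
  read y, top Y: go to q0, push ε → (q0, xy, #)
  read x, top #: go to q0, push XX# → (q0, y, XX#)
  read y, top X: go to q1, push Y → (q1, ε, YX#)
All input consumed in state q1 with stack YX#.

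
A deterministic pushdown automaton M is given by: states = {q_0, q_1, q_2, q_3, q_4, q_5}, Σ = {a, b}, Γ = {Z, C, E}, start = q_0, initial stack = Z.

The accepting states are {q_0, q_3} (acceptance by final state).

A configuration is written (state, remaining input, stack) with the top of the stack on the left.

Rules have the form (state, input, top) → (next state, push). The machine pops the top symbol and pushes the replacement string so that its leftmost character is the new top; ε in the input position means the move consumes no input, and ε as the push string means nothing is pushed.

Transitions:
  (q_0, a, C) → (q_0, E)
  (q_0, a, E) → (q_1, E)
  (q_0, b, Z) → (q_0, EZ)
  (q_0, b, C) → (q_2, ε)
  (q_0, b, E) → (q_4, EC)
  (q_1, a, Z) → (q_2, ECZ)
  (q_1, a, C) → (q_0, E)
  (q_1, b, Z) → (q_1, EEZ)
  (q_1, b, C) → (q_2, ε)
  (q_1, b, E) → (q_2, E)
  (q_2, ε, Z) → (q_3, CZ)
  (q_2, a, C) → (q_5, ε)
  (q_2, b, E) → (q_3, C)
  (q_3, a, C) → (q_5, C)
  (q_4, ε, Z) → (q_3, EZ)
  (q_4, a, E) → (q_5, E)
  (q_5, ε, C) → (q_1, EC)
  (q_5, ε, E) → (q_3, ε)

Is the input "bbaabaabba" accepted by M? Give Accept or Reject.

(q_0, bbaabaabba, Z)
  read b, top Z: go to q_0, push EZ → (q_0, baabaabba, EZ)
  read b, top E: go to q_4, push EC → (q_4, aabaabba, ECZ)
  read a, top E: go to q_5, push E → (q_5, abaabba, ECZ)
  ε-move, top E: go to q_3, push ε → (q_3, abaabba, CZ)
  read a, top C: go to q_5, push C → (q_5, baabba, CZ)
  ε-move, top C: go to q_1, push EC → (q_1, baabba, ECZ)
  read b, top E: go to q_2, push E → (q_2, aabba, ECZ)
No transition applies at (q_2, aabba, ECZ); input not fully consumed.

Reject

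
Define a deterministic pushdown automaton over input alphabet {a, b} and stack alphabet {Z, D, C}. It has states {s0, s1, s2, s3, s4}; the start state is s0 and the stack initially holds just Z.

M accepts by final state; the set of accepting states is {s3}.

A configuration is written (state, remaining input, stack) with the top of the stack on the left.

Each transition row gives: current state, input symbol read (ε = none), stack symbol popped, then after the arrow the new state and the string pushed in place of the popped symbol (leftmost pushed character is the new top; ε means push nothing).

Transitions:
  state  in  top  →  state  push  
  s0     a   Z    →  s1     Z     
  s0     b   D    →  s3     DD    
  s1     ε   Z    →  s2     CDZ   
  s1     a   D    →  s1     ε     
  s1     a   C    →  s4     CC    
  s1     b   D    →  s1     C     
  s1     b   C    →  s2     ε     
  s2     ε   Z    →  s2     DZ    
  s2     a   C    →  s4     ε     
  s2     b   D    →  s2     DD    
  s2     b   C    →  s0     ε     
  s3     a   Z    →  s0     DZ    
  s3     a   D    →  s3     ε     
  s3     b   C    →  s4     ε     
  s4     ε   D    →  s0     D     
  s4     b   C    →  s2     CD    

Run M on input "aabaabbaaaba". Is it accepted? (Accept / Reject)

(s0, aabaabbaaaba, Z)
  read a, top Z: go to s1, push Z → (s1, abaabbaaaba, Z)
  ε-move, top Z: go to s2, push CDZ → (s2, abaabbaaaba, CDZ)
  read a, top C: go to s4, push ε → (s4, baabbaaaba, DZ)
  ε-move, top D: go to s0, push D → (s0, baabbaaaba, DZ)
  read b, top D: go to s3, push DD → (s3, aabbaaaba, DDZ)
  read a, top D: go to s3, push ε → (s3, abbaaaba, DZ)
  read a, top D: go to s3, push ε → (s3, bbaaaba, Z)
No transition applies at (s3, bbaaaba, Z); input not fully consumed.

Reject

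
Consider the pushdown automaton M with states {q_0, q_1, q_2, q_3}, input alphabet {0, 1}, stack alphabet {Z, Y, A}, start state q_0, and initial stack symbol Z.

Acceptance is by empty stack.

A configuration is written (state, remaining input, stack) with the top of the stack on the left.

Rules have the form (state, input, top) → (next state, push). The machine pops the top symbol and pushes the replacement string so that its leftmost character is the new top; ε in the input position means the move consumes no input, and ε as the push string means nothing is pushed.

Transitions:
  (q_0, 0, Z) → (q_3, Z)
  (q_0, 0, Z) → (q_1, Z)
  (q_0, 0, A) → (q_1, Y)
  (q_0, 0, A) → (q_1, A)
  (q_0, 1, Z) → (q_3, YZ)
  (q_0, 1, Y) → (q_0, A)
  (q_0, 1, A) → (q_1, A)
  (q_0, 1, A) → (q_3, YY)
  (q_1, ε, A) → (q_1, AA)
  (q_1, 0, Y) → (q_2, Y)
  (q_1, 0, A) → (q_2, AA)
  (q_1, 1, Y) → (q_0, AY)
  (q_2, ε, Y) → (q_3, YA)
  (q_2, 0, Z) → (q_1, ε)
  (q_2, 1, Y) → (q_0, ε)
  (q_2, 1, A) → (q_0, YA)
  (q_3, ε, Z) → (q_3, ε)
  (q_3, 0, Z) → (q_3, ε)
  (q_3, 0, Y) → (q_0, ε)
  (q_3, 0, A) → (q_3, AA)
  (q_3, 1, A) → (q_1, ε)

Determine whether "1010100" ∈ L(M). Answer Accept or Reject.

One accepting computation: (q_0, 1010100, Z) ⊢ (q_3, 010100, YZ) ⊢ (q_0, 10100, Z) ⊢ (q_3, 0100, YZ) ⊢ (q_0, 100, Z) ⊢ (q_3, 00, YZ) ⊢ (q_0, 0, Z) ⊢ (q_3, ε, Z) ⊢ (q_3, ε, ε)
All input consumed and the stack is empty.

Accept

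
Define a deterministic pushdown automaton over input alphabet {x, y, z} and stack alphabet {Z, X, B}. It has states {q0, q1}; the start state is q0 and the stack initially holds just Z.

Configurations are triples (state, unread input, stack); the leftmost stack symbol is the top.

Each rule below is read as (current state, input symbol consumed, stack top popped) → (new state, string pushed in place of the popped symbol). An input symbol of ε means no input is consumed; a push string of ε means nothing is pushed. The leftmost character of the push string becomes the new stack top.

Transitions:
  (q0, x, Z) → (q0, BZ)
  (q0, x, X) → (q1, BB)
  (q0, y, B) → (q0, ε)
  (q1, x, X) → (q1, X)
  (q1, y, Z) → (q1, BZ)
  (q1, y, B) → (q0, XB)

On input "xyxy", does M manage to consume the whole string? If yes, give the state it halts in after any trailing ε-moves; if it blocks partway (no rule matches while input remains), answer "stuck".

q0

(q0, xyxy, Z) ⊢ (q0, yxy, BZ) ⊢ (q0, xy, Z) ⊢ (q0, y, BZ) ⊢ (q0, ε, Z)
All input consumed; M is in state q0.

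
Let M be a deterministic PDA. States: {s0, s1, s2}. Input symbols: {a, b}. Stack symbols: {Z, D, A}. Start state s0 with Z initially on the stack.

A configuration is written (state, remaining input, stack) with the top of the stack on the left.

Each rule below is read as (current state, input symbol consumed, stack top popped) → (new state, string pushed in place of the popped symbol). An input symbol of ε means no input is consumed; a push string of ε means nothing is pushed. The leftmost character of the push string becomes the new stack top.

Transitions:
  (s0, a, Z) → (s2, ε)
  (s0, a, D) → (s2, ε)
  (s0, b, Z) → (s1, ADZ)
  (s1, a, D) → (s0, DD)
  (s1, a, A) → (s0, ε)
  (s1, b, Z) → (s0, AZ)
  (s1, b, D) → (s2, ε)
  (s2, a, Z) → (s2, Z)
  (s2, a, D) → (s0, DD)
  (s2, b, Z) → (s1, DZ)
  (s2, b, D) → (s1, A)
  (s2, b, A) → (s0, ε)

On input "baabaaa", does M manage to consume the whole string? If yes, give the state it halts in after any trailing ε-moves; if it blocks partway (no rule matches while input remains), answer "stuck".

(s0, baabaaa, Z)
  read b, top Z: go to s1, push ADZ → (s1, aabaaa, ADZ)
  read a, top A: go to s0, push ε → (s0, abaaa, DZ)
  read a, top D: go to s2, push ε → (s2, baaa, Z)
  read b, top Z: go to s1, push DZ → (s1, aaa, DZ)
  read a, top D: go to s0, push DD → (s0, aa, DDZ)
  read a, top D: go to s2, push ε → (s2, a, DZ)
  read a, top D: go to s0, push DD → (s0, ε, DDZ)
All input consumed; M is in state s0.

s0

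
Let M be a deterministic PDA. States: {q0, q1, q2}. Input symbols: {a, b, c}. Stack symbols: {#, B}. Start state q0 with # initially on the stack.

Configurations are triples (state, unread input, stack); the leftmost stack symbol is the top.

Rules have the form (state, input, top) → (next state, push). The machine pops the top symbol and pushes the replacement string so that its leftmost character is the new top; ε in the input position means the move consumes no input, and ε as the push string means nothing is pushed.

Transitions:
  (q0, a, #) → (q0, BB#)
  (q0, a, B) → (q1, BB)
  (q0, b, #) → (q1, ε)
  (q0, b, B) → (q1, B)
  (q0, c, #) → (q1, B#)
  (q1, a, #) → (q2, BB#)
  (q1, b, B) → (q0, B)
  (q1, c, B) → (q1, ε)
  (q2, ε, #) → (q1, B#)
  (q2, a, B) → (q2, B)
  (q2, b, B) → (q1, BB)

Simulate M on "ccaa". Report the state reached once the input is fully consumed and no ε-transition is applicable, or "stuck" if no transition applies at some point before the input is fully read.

q2

(q0, ccaa, #) ⊢ (q1, caa, B#) ⊢ (q1, aa, #) ⊢ (q2, a, BB#) ⊢ (q2, ε, BB#)
All input consumed; M is in state q2.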